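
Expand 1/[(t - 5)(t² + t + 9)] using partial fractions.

Cover-up at t = 5: P = 1/(5² + 1·5 + 9) = 1/39. Then Q = -P = -1/39, R = -P·(1 + 5) = -2/13
Result: (1/39)/(t - 5) - ((1/39)t + 2/13)/(t² + t + 9)


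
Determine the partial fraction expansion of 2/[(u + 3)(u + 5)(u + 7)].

Using cover-up method: A = 1/4, B = -1/2, C = 1/4
Result: (1/4)/(u + 3) - (1/2)/(u + 5) + (1/4)/(u + 7)


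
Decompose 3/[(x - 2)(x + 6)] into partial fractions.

3/(x - 2)(x + 6) = α/(x - 2) + β/(x + 6). α = 3/(2 + 6) = 3/8, β = 3/(-6 - 2) = -3/8
Result: (3/8)/(x - 2) - (3/8)/(x + 6)


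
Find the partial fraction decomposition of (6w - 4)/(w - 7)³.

(6w - 4) = P(w - 7)² + Q(w - 7) + R. At w = 7: R = 6·7 - 4 = 38. Coefficients: P = 0, Q = 6
Result: 6/(w - 7)² + 38/(w - 7)³


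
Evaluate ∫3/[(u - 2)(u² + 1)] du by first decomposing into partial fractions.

Cover-up at u=2: A = 3/(2²+1) = 3/5. Coeff matching: B = -3/5, C = -6/5. Decomposition: (3/5)/(u - 2) - ((3/5)u + 6/5)/(u² + 1). Integrate: linear → ln, quadratic → (1/2)ln + arctan: (3/5) ln|(u - 2)| - (3/10) ln(u² + 1) - (6/5) arctan(u) + C


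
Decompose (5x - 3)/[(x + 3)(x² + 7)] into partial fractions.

At x=-3: A = (5·(-3) - 3)/((-3)² + 7) = -9/8. B = -A = 9/8, C = 5 - (-3)·A = 13/8
Result: (-9/8)/(x + 3) + ((9/8)x + 13/8)/(x² + 7)


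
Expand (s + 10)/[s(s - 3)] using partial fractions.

At s=0: A = (1·0 + 10)/(0 - 3) = -10/3. At s=3: B = (1·3 + 10)/(3 - 0) = 13/3
Result: (-10/3)/s + (13/3)/(s - 3)


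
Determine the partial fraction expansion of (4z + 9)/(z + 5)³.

(4z + 9) = P(z + 5)² + Q(z + 5) + R. At z = -5: R = 4·(-5) + 9 = -11. Coefficients: P = 0, Q = 4
Result: 4/(z + 5)² - 11/(z + 5)³


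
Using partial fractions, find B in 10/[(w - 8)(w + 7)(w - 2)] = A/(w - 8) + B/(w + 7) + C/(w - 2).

Cover-up at w = -7: B = 10/[(-7 - 8)(-7 - 2)] = 10/[(-15)(-9)] = 10/135 = 2/27


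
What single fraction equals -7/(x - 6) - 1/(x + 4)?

Common denominator (x - 6)(x + 4). Numerator: -7(x + 4) - 1(x - 6) = (-7x - 28) - (x - 6) = -8x - 22
Result: (-8x - 22)/[(x - 6)(x + 4)]


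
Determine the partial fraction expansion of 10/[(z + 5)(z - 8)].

10/(z + 5)(z - 8) = α/(z + 5) + β/(z - 8). α = 10/(-5 - 8) = -10/13, β = 10/(8 + 5) = 10/13
Result: (-10/13)/(z + 5) + (10/13)/(z - 8)


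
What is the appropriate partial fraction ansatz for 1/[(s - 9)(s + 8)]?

Distinct linear factors: P/(s - 9) + Q/(s + 8)


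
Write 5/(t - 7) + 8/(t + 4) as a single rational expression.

Common denominator (t - 7)(t + 4). Numerator: 5(t + 4) + 8(t - 7) = (5t + 20) + (8t - 56) = 13t - 36
Result: (13t - 36)/[(t - 7)(t + 4)]


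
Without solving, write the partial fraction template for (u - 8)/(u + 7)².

Repeated linear factor: A/(u + 7) + B/(u + 7)²


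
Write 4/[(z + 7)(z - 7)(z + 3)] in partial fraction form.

Using cover-up method: P = 1/14, Q = 1/35, R = -1/10
Result: (1/14)/(z + 7) + (1/35)/(z - 7) - (1/10)/(z + 3)


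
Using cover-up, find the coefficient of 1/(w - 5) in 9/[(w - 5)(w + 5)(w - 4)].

Cover (w - 5), set w=5: 9/[(5 + 5)(5 - 4)] = 9/10


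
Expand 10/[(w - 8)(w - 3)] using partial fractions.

10/(w - 8)(w - 3) = A/(w - 8) + B/(w - 3). A = 10/(8 - 3) = 2, B = 10/(3 - 8) = -2
Result: 2/(w - 8) - 2/(w - 3)


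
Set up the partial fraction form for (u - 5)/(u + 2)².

Repeated linear factor: A/(u + 2) + B/(u + 2)²


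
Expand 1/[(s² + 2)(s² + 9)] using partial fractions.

Coefficient matching gives α = γ = 0, β = 1/(9-2) = 1/7, δ = -β = -1/7
Result: (1/7)/(s² + 2) - (1/7)/(s² + 9)


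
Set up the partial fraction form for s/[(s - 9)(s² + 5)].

Linear + irreducible quadratic: A/(s - 9) + (Bs + C)/(s² + 5)


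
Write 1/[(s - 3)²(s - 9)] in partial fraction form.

Cover-up at s=9: γ = 1/(9 - 3)² = 1/36. Cover-up at s=3: β = 1/(3 - 9) = -1/6. Comparing s² coeff: α = -γ = -1/36
Result: (-1/36)/(s - 3) - (1/6)/(s - 3)² + (1/36)/(s - 9)


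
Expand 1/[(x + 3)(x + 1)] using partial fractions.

1/(x + 3)(x + 1) = A/(x + 3) + B/(x + 1). A = 1/(-3 + 1) = -1/2, B = 1/(-1 + 3) = 1/2
Result: (-1/2)/(x + 3) + (1/2)/(x + 1)


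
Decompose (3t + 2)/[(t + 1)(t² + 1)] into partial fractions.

At t=-1: A = (3·(-1) + 2)/((-1)² + 1) = -1/2. B = -A = 1/2, C = 3 - (-1)·A = 5/2
Result: (-1/2)/(t + 1) + ((1/2)t + 5/2)/(t² + 1)


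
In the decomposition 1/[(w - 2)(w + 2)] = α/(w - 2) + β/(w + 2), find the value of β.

Cover-up at w = -2: β = 1/(-2 - 2) = -1/4


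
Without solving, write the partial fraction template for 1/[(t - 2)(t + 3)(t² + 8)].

Two linear + quadratic: A/(t - 2) + B/(t + 3) + (Ct + D)/(t² + 8)


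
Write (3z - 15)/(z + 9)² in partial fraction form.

(3z - 15) = A(z + 9) + B. At z = -9: B = 3·(-9) - 15 = -42. Coeff of z: A = 3
Result: 3/(z + 9) - 42/(z + 9)²


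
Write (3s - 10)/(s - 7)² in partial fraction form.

(3s - 10) = P(s - 7) + Q. At s = 7: Q = 3·7 - 10 = 11. Coeff of s: P = 3
Result: 3/(s - 7) + 11/(s - 7)²


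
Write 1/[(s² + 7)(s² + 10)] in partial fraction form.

Coefficient matching gives P = R = 0, Q = 1/(10-7) = 1/3, S = -Q = -1/3
Result: (1/3)/(s² + 7) - (1/3)/(s² + 10)


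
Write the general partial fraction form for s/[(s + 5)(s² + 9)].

Linear + irreducible quadratic: P/(s + 5) + (Qs + R)/(s² + 9)


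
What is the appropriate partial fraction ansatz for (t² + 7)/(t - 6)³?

Repeated linear factor (power 3): A/(t - 6) + B/(t - 6)² + C/(t - 6)³


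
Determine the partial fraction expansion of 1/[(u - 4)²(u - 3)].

Cover-up at u=3: γ = 1/(3 - 4)² = 1. Cover-up at u=4: β = 1/(4 - 3) = 1. Comparing u² coeff: α = -γ = -1
Result: -1/(u - 4) + 1/(u - 4)² + 1/(u - 3)


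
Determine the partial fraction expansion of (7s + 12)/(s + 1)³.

(7s + 12) = α(s + 1)² + β(s + 1) + γ. At s = -1: γ = 7·(-1) + 12 = 5. Coefficients: α = 0, β = 7
Result: 7/(s + 1)² + 5/(s + 1)³


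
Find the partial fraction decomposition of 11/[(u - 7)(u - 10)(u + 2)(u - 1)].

Using Heaviside cover-up: (-11/162)/(u - 7) + (11/324)/(u - 10) - (11/324)/(u + 2) + (11/162)/(u - 1)


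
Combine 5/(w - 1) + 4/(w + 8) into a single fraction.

Common denominator (w - 1)(w + 8). Numerator: 5(w + 8) + 4(w - 1) = (5w + 40) + (4w - 4) = 9w + 36
Result: (9w + 36)/[(w - 1)(w + 8)]


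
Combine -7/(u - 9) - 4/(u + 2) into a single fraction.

Common denominator (u - 9)(u + 2). Numerator: -7(u + 2) - 4(u - 9) = (-7u - 14) - (4u - 36) = -11u + 22
Result: (-11u + 22)/[(u - 9)(u + 2)]


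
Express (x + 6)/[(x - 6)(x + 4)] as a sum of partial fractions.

At x=6: P = (1·6 + 6)/(6 + 4) = 6/5. At x=-4: Q = (1·(-4) + 6)/(-4 - 6) = -1/5
Result: (6/5)/(x - 6) - (1/5)/(x + 4)


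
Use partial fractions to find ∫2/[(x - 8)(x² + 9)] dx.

Cover-up at x=8: A = 2/(8²+9) = 2/73. Coeff matching: B = -2/73, C = -16/73. Decomposition: (2/73)/(x - 8) - ((2/73)x + 16/73)/(x² + 9). Integrate: linear → ln, quadratic → (1/2)ln + arctan: (2/73) ln|(x - 8)| - (1/73) ln(x² + 9) - (16/219) arctan(x/3) + C


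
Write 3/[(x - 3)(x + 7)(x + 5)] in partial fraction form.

Using cover-up method: A = 3/80, B = 3/20, C = -3/16
Result: (3/80)/(x - 3) + (3/20)/(x + 7) - (3/16)/(x + 5)


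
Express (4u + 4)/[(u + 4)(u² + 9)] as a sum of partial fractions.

At u=-4: A = (4·(-4) + 4)/((-4)² + 9) = -12/25. B = -A = 12/25, C = 4 - (-4)·A = 52/25
Result: (-12/25)/(u + 4) + ((12/25)u + 52/25)/(u² + 9)


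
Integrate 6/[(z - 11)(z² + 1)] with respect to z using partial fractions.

Cover-up at z=11: α = 6/(11²+1) = 3/61. Coeff matching: β = -3/61, γ = -33/61. Decomposition: (3/61)/(z - 11) - ((3/61)z + 33/61)/(z² + 1). Integrate: linear → ln, quadratic → (1/2)ln + arctan: (3/61) ln|(z - 11)| - (3/122) ln(z² + 1) - (33/61) arctan(z) + C


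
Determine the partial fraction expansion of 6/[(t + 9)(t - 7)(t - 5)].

Using cover-up method: A = 3/112, B = 3/16, C = -3/14
Result: (3/112)/(t + 9) + (3/16)/(t - 7) - (3/14)/(t - 5)


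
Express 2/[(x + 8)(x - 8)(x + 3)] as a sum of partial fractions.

Using cover-up method: A = 1/40, B = 1/88, C = -2/55
Result: (1/40)/(x + 8) + (1/88)/(x - 8) - (2/55)/(x + 3)


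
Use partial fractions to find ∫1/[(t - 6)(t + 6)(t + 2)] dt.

Cover-up: α = 1/96, β = 1/48, γ = -1/32. Decomposition: (1/96)/(t - 6) + (1/48)/(t + 6) - (1/32)/(t + 2). Integrate each term: (1/96) ln|(t - 6)| + (1/48) ln|(t + 6)| - (1/32) ln|(t + 2)| + C


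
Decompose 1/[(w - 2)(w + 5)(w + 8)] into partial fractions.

Using cover-up method: α = 1/70, β = -1/21, γ = 1/30
Result: (1/70)/(w - 2) - (1/21)/(w + 5) + (1/30)/(w + 8)


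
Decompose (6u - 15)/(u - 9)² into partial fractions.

(6u - 15) = P(u - 9) + Q. At u = 9: Q = 6·9 - 15 = 39. Coeff of u: P = 6
Result: 6/(u - 9) + 39/(u - 9)²


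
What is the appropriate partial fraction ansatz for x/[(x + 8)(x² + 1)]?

Linear + irreducible quadratic: α/(x + 8) + (βx + γ)/(x² + 1)


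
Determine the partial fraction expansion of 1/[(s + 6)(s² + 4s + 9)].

Cover-up at s = -6: α = 1/((-6)² + 4·(-6) + 9) = 1/21. Then β = -α = -1/21, γ = -α·(4 - 6) = 2/21
Result: (1/21)/(s + 6) - ((1/21)s - 2/21)/(s² + 4s + 9)


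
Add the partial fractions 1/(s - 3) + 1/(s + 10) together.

Common denominator (s - 3)(s + 10). Numerator: 1(s + 10) + 1(s - 3) = (s + 10) + (s - 3) = 2s + 7
Result: (2s + 7)/[(s - 3)(s + 10)]


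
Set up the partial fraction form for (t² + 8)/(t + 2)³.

Repeated linear factor (power 3): P/(t + 2) + Q/(t + 2)² + R/(t + 2)³


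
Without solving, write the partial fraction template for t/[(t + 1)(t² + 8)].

Linear + irreducible quadratic: A/(t + 1) + (Bt + C)/(t² + 8)


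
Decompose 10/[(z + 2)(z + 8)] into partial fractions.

10/(z + 2)(z + 8) = P/(z + 2) + Q/(z + 8). P = 10/(-2 + 8) = 5/3, Q = 10/(-8 + 2) = -5/3
Result: (5/3)/(z + 2) - (5/3)/(z + 8)


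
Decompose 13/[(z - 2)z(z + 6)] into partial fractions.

Using cover-up method: P = 13/16, Q = -13/12, R = 13/48
Result: (13/16)/(z - 2) - (13/12)/z + (13/48)/(z + 6)


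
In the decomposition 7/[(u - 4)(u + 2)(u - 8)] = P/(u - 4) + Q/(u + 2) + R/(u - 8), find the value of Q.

Cover-up at u = -2: Q = 7/[(-2 - 4)(-2 - 8)] = 7/[(-6)(-10)] = 7/60


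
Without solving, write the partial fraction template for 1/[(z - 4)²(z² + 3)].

Repeated linear + quadratic: P/(z - 4) + Q/(z - 4)² + (Rz + S)/(z² + 3)


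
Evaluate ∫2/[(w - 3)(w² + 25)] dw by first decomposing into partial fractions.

Cover-up at w=3: α = 2/(3²+25) = 1/17. Coeff matching: β = -1/17, γ = -3/17. Decomposition: (1/17)/(w - 3) - ((1/17)w + 3/17)/(w² + 25). Integrate: linear → ln, quadratic → (1/2)ln + arctan: (1/17) ln|(w - 3)| - (1/34) ln(w² + 25) - (3/85) arctan(w/5) + C


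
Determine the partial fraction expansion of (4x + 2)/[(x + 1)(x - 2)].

At x=-1: A = (4·(-1) + 2)/(-1 - 2) = 2/3. At x=2: B = (4·2 + 2)/(2 + 1) = 10/3
Result: (2/3)/(x + 1) + (10/3)/(x - 2)


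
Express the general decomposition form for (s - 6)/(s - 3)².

Repeated linear factor: A/(s - 3) + B/(s - 3)²


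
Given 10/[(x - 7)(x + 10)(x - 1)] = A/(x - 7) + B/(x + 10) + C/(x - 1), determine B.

Cover-up at x = -10: B = 10/[(-10 - 7)(-10 - 1)] = 10/[(-17)(-11)] = 10/187


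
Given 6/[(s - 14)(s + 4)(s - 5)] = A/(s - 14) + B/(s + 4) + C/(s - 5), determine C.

Cover-up at s = 5: C = 6/[(5 - 14)(5 + 4)] = 6/[(-9)(9)] = -6/81 = -2/27


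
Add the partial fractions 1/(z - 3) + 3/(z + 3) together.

Common denominator (z - 3)(z + 3). Numerator: 1(z + 3) + 3(z - 3) = (z + 3) + (3z - 9) = 4z - 6
Result: (4z - 6)/[(z - 3)(z + 3)]


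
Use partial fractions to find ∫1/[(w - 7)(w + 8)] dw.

Decompose: 1/[(w - 7)(w + 8)] = (1/15)/(w - 7) - (1/15)/(w + 8). Integrate each term: (1/15) ln|(w - 7)| - (1/15) ln|(w + 8)| + C


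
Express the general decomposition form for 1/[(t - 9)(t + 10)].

Distinct linear factors: A/(t - 9) + B/(t + 10)


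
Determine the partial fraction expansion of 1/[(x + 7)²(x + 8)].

Cover-up at x=-8: R = 1/(-8 + 7)² = 1. Cover-up at x=-7: Q = 1/(-7 + 8) = 1. Comparing x² coeff: P = -R = -1
Result: -1/(x + 7) + 1/(x + 7)² + 1/(x + 8)


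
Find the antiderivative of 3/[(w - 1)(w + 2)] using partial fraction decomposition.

Decompose: 3/[(w - 1)(w + 2)] = 1/(w - 1) - 1/(w + 2). Integrate each term: ln|(w - 1)| - ln|(w + 2)| + C


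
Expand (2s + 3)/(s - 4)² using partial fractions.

(2s + 3) = α(s - 4) + β. At s = 4: β = 2·4 + 3 = 11. Coeff of s: α = 2
Result: 2/(s - 4) + 11/(s - 4)²


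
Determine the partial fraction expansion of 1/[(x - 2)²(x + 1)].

Cover-up at x=-1: C = 1/(-1 - 2)² = 1/9. Cover-up at x=2: B = 1/(2 + 1) = 1/3. Comparing x² coeff: A = -C = -1/9
Result: (-1/9)/(x - 2) + (1/3)/(x - 2)² + (1/9)/(x + 1)


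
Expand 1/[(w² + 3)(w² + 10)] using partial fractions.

Coefficient matching gives P = R = 0, Q = 1/(10-3) = 1/7, S = -Q = -1/7
Result: (1/7)/(w² + 3) - (1/7)/(w² + 10)


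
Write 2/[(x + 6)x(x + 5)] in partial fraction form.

Using cover-up method: A = 1/3, B = 1/15, C = -2/5
Result: (1/3)/(x + 6) + (1/15)/x - (2/5)/(x + 5)


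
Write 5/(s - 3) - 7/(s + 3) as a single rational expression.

Common denominator (s - 3)(s + 3). Numerator: 5(s + 3) - 7(s - 3) = (5s + 15) - (7s - 21) = -2s + 36
Result: (-2s + 36)/[(s - 3)(s + 3)]


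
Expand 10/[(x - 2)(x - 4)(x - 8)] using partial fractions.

Using cover-up method: A = 5/6, B = -5/4, C = 5/12
Result: (5/6)/(x - 2) - (5/4)/(x - 4) + (5/12)/(x - 8)


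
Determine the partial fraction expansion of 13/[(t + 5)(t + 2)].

13/(t + 5)(t + 2) = α/(t + 5) + β/(t + 2). α = 13/(-5 + 2) = -13/3, β = 13/(-2 + 5) = 13/3
Result: (-13/3)/(t + 5) + (13/3)/(t + 2)


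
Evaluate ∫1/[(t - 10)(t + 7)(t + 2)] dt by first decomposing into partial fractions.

Cover-up: α = 1/204, β = 1/85, γ = -1/60. Decomposition: (1/204)/(t - 10) + (1/85)/(t + 7) - (1/60)/(t + 2). Integrate each term: (1/204) ln|(t - 10)| + (1/85) ln|(t + 7)| - (1/60) ln|(t + 2)| + C


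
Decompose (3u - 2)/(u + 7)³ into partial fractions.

(3u - 2) = α(u + 7)² + β(u + 7) + γ. At u = -7: γ = 3·(-7) - 2 = -23. Coefficients: α = 0, β = 3
Result: 3/(u + 7)² - 23/(u + 7)³


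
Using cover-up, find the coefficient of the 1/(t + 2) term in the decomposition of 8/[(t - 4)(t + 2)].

Cover (t + 2), set t=-2: 8/((t - 4) at t=-2) = 8/(-6) = -4/3


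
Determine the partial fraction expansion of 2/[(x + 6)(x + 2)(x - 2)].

Using cover-up method: α = 1/16, β = -1/8, γ = 1/16
Result: (1/16)/(x + 6) - (1/8)/(x + 2) + (1/16)/(x - 2)


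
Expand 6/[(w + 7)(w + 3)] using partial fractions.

6/(w + 7)(w + 3) = P/(w + 7) + Q/(w + 3). P = 6/(-7 + 3) = -3/2, Q = 6/(-3 + 7) = 3/2
Result: (-3/2)/(w + 7) + (3/2)/(w + 3)


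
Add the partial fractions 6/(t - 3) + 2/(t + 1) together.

Common denominator (t - 3)(t + 1). Numerator: 6(t + 1) + 2(t - 3) = (6t + 6) + (2t - 6) = 8t
Result: (8t)/[(t - 3)(t + 1)]


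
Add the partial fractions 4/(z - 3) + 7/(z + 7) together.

Common denominator (z - 3)(z + 7). Numerator: 4(z + 7) + 7(z - 3) = (4z + 28) + (7z - 21) = 11z + 7
Result: (11z + 7)/[(z - 3)(z + 7)]


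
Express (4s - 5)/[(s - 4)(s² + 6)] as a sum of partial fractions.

At s=4: A = (4·4 - 5)/(4² + 6) = 1/2. B = -A = -1/2, C = 4 - 4·A = 2
Result: (1/2)/(s - 4) - ((1/2)s - 2)/(s² + 6)


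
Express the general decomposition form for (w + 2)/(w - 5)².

Repeated linear factor: α/(w - 5) + β/(w - 5)²


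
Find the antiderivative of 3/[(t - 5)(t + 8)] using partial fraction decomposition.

Decompose: 3/[(t - 5)(t + 8)] = (3/13)/(t - 5) - (3/13)/(t + 8). Integrate each term: (3/13) ln|(t - 5)| - (3/13) ln|(t + 8)| + C


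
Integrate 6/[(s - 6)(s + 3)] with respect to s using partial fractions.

Decompose: 6/[(s - 6)(s + 3)] = (2/3)/(s - 6) - (2/3)/(s + 3). Integrate each term: (2/3) ln|(s - 6)| - (2/3) ln|(s + 3)| + C


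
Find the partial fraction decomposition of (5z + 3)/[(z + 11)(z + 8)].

At z=-11: A = (5·(-11) + 3)/(-11 + 8) = 52/3. At z=-8: B = (5·(-8) + 3)/(-8 + 11) = -37/3
Result: (52/3)/(z + 11) - (37/3)/(z + 8)


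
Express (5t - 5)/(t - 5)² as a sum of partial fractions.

(5t - 5) = A(t - 5) + B. At t = 5: B = 5·5 - 5 = 20. Coeff of t: A = 5
Result: 5/(t - 5) + 20/(t - 5)²


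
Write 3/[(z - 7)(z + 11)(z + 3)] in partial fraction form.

Using cover-up method: A = 1/60, B = 1/48, C = -3/80
Result: (1/60)/(z - 7) + (1/48)/(z + 11) - (3/80)/(z + 3)


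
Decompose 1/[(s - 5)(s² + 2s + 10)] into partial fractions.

Cover-up at s = 5: P = 1/(5² + 2·5 + 10) = 1/45. Then Q = -P = -1/45, R = -P·(2 + 5) = -7/45
Result: (1/45)/(s - 5) - ((1/45)s + 7/45)/(s² + 2s + 10)


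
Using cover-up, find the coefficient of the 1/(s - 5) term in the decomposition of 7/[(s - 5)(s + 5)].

Cover (s - 5), set s=5: 7/((s + 5) at s=5) = 7/(10) = 7/10


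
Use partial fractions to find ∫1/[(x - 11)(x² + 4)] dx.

Cover-up at x=11: A = 1/(11²+4) = 1/125. Coeff matching: B = -1/125, C = -11/125. Decomposition: (1/125)/(x - 11) - ((1/125)x + 11/125)/(x² + 4). Integrate: linear → ln, quadratic → (1/2)ln + arctan: (1/125) ln|(x - 11)| - (1/250) ln(x² + 4) - (11/250) arctan(x/2) + C


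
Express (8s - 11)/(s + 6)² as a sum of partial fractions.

(8s - 11) = A(s + 6) + B. At s = -6: B = 8·(-6) - 11 = -59. Coeff of s: A = 8
Result: 8/(s + 6) - 59/(s + 6)²


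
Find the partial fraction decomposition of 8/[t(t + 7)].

8/t(t + 7) = α/t + β/(t + 7). α = 8/(0 + 7) = 8/7, β = 8/(-7 - 0) = -8/7
Result: (8/7)/t - (8/7)/(t + 7)


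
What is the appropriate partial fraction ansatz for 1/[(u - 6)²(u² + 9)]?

Repeated linear + quadratic: P/(u - 6) + Q/(u - 6)² + (Ru + S)/(u² + 9)


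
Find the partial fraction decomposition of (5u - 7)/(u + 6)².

(5u - 7) = A(u + 6) + B. At u = -6: B = 5·(-6) - 7 = -37. Coeff of u: A = 5
Result: 5/(u + 6) - 37/(u + 6)²


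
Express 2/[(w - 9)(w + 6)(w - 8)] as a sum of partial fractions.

Using cover-up method: P = 2/15, Q = 1/105, R = -1/7
Result: (2/15)/(w - 9) + (1/105)/(w + 6) - (1/7)/(w - 8)


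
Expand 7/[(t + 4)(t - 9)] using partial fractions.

7/(t + 4)(t - 9) = α/(t + 4) + β/(t - 9). α = 7/(-4 - 9) = -7/13, β = 7/(9 + 4) = 7/13
Result: (-7/13)/(t + 4) + (7/13)/(t - 9)


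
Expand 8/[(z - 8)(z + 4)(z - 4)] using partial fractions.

Using cover-up method: A = 1/6, B = 1/12, C = -1/4
Result: (1/6)/(z - 8) + (1/12)/(z + 4) - (1/4)/(z - 4)


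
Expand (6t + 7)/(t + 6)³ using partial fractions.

(6t + 7) = P(t + 6)² + Q(t + 6) + R. At t = -6: R = 6·(-6) + 7 = -29. Coefficients: P = 0, Q = 6
Result: 6/(t + 6)² - 29/(t + 6)³


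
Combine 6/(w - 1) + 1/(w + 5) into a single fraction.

Common denominator (w - 1)(w + 5). Numerator: 6(w + 5) + 1(w - 1) = (6w + 30) + (w - 1) = 7w + 29
Result: (7w + 29)/[(w - 1)(w + 5)]


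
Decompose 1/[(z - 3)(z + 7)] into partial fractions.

1/(z - 3)(z + 7) = P/(z - 3) + Q/(z + 7). P = 1/(3 + 7) = 1/10, Q = 1/(-7 - 3) = -1/10
Result: (1/10)/(z - 3) - (1/10)/(z + 7)


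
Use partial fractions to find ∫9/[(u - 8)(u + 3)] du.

Decompose: 9/[(u - 8)(u + 3)] = (9/11)/(u - 8) - (9/11)/(u + 3). Integrate each term: (9/11) ln|(u - 8)| - (9/11) ln|(u + 3)| + C


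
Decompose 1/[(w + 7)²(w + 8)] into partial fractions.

Cover-up at w=-8: C = 1/(-8 + 7)² = 1. Cover-up at w=-7: B = 1/(-7 + 8) = 1. Comparing w² coeff: A = -C = -1
Result: -1/(w + 7) + 1/(w + 7)² + 1/(w + 8)


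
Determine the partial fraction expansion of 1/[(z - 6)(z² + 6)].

Cover-up at z = 6: P = 1/(6² + 6) = 1/42. Then Q = -P = -1/42, R = -P·(0 + 6) = -1/7
Result: (1/42)/(z - 6) - ((1/42)z + 1/7)/(z² + 6)


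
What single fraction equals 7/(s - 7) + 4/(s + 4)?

Common denominator (s - 7)(s + 4). Numerator: 7(s + 4) + 4(s - 7) = (7s + 28) + (4s - 28) = 11s
Result: (11s)/[(s - 7)(s + 4)]


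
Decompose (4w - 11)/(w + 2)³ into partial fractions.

(4w - 11) = P(w + 2)² + Q(w + 2) + R. At w = -2: R = 4·(-2) - 11 = -19. Coefficients: P = 0, Q = 4
Result: 4/(w + 2)² - 19/(w + 2)³


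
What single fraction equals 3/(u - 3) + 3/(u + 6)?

Common denominator (u - 3)(u + 6). Numerator: 3(u + 6) + 3(u - 3) = (3u + 18) + (3u - 9) = 6u + 9
Result: (6u + 9)/[(u - 3)(u + 6)]


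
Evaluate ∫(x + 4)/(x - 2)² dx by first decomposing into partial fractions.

Decompose: P = 1, Q = 1·2 + 4 = 6, so (x + 4)/(x - 2)² = 1/(x - 2) + 6/(x - 2)². Integrate: ∫ P/(x - 2) dx = ln|(x - 2)|; ∫ Q/(x - 2)² dx = -6/(x - 2). Sum: ln|(x - 2)| - 6/(x - 2) + C


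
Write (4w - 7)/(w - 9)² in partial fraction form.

(4w - 7) = A(w - 9) + B. At w = 9: B = 4·9 - 7 = 29. Coeff of w: A = 4
Result: 4/(w - 9) + 29/(w - 9)²


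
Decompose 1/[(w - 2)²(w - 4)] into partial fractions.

Cover-up at w=4: R = 1/(4 - 2)² = 1/4. Cover-up at w=2: Q = 1/(2 - 4) = -1/2. Comparing w² coeff: P = -R = -1/4
Result: (-1/4)/(w - 2) - (1/2)/(w - 2)² + (1/4)/(w - 4)


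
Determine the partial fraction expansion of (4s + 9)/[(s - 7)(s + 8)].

At s=7: α = (4·7 + 9)/(7 + 8) = 37/15. At s=-8: β = (4·(-8) + 9)/(-8 - 7) = 23/15
Result: (37/15)/(s - 7) + (23/15)/(s + 8)


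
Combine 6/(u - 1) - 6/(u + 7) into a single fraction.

Common denominator (u - 1)(u + 7). Numerator: 6(u + 7) - 6(u - 1) = (6u + 42) - (6u - 6) = 48
Result: (48)/[(u - 1)(u + 7)]


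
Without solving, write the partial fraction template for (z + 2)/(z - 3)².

Repeated linear factor: P/(z - 3) + Q/(z - 3)²


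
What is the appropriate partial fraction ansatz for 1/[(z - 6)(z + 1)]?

Distinct linear factors: A/(z - 6) + B/(z + 1)


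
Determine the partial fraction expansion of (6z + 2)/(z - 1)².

(6z + 2) = A(z - 1) + B. At z = 1: B = 6·1 + 2 = 8. Coeff of z: A = 6
Result: 6/(z - 1) + 8/(z - 1)²


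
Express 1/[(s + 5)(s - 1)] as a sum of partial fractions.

1/(s + 5)(s - 1) = A/(s + 5) + B/(s - 1). A = 1/(-5 - 1) = -1/6, B = 1/(1 + 5) = 1/6
Result: (-1/6)/(s + 5) + (1/6)/(s - 1)


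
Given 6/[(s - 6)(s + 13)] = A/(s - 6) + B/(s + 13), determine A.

Cover-up at s = 6: A = 6/(6 + 13) = 6/19


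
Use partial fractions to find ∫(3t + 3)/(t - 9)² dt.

Decompose: A = 3, B = 3·9 + 3 = 30, so (3t + 3)/(t - 9)² = 3/(t - 9) + 30/(t - 9)². Integrate: ∫ A/(t - 9) dt = 3 ln|(t - 9)|; ∫ B/(t - 9)² dt = -30/(t - 9). Sum: 3 ln|(t - 9)| - 30/(t - 9) + C


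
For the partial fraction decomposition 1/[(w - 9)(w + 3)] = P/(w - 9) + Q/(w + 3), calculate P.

Cover-up at w = 9: P = 1/(9 + 3) = 1/12


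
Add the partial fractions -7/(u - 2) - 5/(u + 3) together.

Common denominator (u - 2)(u + 3). Numerator: -7(u + 3) - 5(u - 2) = (-7u - 21) - (5u - 10) = -12u - 11
Result: (-12u - 11)/[(u - 2)(u + 3)]


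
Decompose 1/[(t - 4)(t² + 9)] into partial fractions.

Cover-up at t = 4: P = 1/(4² + 9) = 1/25. Then Q = -P = -1/25, R = -P·(0 + 4) = -4/25
Result: (1/25)/(t - 4) - ((1/25)t + 4/25)/(t² + 9)


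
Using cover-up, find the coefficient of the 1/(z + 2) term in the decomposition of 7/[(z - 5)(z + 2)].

Cover (z + 2), set z=-2: 7/((z - 5) at z=-2) = 7/(-7) = -1


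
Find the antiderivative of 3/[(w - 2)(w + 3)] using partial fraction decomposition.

Decompose: 3/[(w - 2)(w + 3)] = (3/5)/(w - 2) - (3/5)/(w + 3). Integrate each term: (3/5) ln|(w - 2)| - (3/5) ln|(w + 3)| + C


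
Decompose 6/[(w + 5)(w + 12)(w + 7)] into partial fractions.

Using cover-up method: P = 3/7, Q = 6/35, R = -3/5
Result: (3/7)/(w + 5) + (6/35)/(w + 12) - (3/5)/(w + 7)


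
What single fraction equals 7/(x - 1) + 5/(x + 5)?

Common denominator (x - 1)(x + 5). Numerator: 7(x + 5) + 5(x - 1) = (7x + 35) + (5x - 5) = 12x + 30
Result: (12x + 30)/[(x - 1)(x + 5)]


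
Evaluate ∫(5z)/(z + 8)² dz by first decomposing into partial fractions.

Decompose: α = 5, β = 5·(-8) + 0 = -40, so (5z)/(z + 8)² = 5/(z + 8) - 40/(z + 8)². Integrate: ∫ α/(z + 8) dz = 5 ln|(z + 8)|; ∫ β/(z + 8)² dz = 40/(z + 8). Sum: 5 ln|(z + 8)| + 40/(z + 8) + C


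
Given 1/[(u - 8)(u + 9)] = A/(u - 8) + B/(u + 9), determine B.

Cover-up at u = -9: B = 1/(-9 - 8) = -1/17


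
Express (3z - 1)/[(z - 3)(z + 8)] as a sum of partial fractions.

At z=3: A = (3·3 - 1)/(3 + 8) = 8/11. At z=-8: B = (3·(-8) - 1)/(-8 - 3) = 25/11
Result: (8/11)/(z - 3) + (25/11)/(z + 8)


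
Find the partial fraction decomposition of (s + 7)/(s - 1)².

(s + 7) = P(s - 1) + Q. At s = 1: Q = 1·1 + 7 = 8. Coeff of s: P = 1
Result: 1/(s - 1) + 8/(s - 1)²


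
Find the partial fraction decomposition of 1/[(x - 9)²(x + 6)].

Cover-up at x=-6: R = 1/(-6 - 9)² = 1/225. Cover-up at x=9: Q = 1/(9 + 6) = 1/15. Comparing x² coeff: P = -R = -1/225
Result: (-1/225)/(x - 9) + (1/15)/(x - 9)² + (1/225)/(x + 6)


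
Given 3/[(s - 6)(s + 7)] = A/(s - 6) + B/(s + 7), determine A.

Cover-up at s = 6: A = 3/(6 + 7) = 3/13


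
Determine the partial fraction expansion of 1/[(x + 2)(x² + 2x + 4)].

Cover-up at x = -2: P = 1/((-2)² + 2·(-2) + 4) = 1/4. Then Q = -P = -1/4, R = -P·(2 - 2) = 0
Result: (1/4)/(x + 2) - ((1/4)x)/(x² + 2x + 4)


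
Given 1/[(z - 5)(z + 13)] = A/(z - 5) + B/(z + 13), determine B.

Cover-up at z = -13: B = 1/(-13 - 5) = -1/18


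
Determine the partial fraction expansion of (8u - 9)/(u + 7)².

(8u - 9) = P(u + 7) + Q. At u = -7: Q = 8·(-7) - 9 = -65. Coeff of u: P = 8
Result: 8/(u + 7) - 65/(u + 7)²


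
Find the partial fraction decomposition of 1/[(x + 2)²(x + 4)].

Cover-up at x=-4: C = 1/(-4 + 2)² = 1/4. Cover-up at x=-2: B = 1/(-2 + 4) = 1/2. Comparing x² coeff: A = -C = -1/4
Result: (-1/4)/(x + 2) + (1/2)/(x + 2)² + (1/4)/(x + 4)


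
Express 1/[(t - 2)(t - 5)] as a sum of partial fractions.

1/(t - 2)(t - 5) = P/(t - 2) + Q/(t - 5). P = 1/(2 - 5) = -1/3, Q = 1/(5 - 2) = 1/3
Result: (-1/3)/(t - 2) + (1/3)/(t - 5)


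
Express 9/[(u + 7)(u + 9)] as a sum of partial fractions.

9/(u + 7)(u + 9) = P/(u + 7) + Q/(u + 9). P = 9/(-7 + 9) = 9/2, Q = 9/(-9 + 7) = -9/2
Result: (9/2)/(u + 7) - (9/2)/(u + 9)


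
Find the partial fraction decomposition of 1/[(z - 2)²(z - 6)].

Cover-up at z=6: R = 1/(6 - 2)² = 1/16. Cover-up at z=2: Q = 1/(2 - 6) = -1/4. Comparing z² coeff: P = -R = -1/16
Result: (-1/16)/(z - 2) - (1/4)/(z - 2)² + (1/16)/(z - 6)


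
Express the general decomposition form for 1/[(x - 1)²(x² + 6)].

Repeated linear + quadratic: α/(x - 1) + β/(x - 1)² + (γx + δ)/(x² + 6)


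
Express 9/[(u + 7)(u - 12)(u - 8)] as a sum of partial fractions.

Using cover-up method: P = 3/95, Q = 9/76, R = -3/20
Result: (3/95)/(u + 7) + (9/76)/(u - 12) - (3/20)/(u - 8)


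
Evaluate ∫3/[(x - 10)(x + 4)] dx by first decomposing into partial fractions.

Decompose: 3/[(x - 10)(x + 4)] = (3/14)/(x - 10) - (3/14)/(x + 4). Integrate each term: (3/14) ln|(x - 10)| - (3/14) ln|(x + 4)| + C


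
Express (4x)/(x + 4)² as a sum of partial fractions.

(4x) = α(x + 4) + β. At x = -4: β = 4·(-4) + 0 = -16. Coeff of x: α = 4
Result: 4/(x + 4) - 16/(x + 4)²


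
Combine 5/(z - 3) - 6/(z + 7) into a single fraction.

Common denominator (z - 3)(z + 7). Numerator: 5(z + 7) - 6(z - 3) = (5z + 35) - (6z - 18) = -z + 53
Result: (-z + 53)/[(z - 3)(z + 7)]


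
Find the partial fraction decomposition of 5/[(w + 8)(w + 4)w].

Using cover-up method: A = 5/32, B = -5/16, C = 5/32
Result: (5/32)/(w + 8) - (5/16)/(w + 4) + (5/32)/w


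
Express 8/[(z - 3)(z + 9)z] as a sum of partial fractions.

Using cover-up method: P = 2/9, Q = 2/27, R = -8/27
Result: (2/9)/(z - 3) + (2/27)/(z + 9) - (8/27)/z


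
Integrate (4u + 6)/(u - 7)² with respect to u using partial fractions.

Decompose: A = 4, B = 4·7 + 6 = 34, so (4u + 6)/(u - 7)² = 4/(u - 7) + 34/(u - 7)². Integrate: ∫ A/(u - 7) du = 4 ln|(u - 7)|; ∫ B/(u - 7)² du = -34/(u - 7). Sum: 4 ln|(u - 7)| - 34/(u - 7) + C


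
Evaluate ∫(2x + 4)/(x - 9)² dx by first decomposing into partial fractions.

Decompose: A = 2, B = 2·9 + 4 = 22, so (2x + 4)/(x - 9)² = 2/(x - 9) + 22/(x - 9)². Integrate: ∫ A/(x - 9) dx = 2 ln|(x - 9)|; ∫ B/(x - 9)² dx = -22/(x - 9). Sum: 2 ln|(x - 9)| - 22/(x - 9) + C


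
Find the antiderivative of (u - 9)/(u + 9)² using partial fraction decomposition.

Decompose: P = 1, Q = 1·(-9) - 9 = -18, so (u - 9)/(u + 9)² = 1/(u + 9) - 18/(u + 9)². Integrate: ∫ P/(u + 9) du = ln|(u + 9)|; ∫ Q/(u + 9)² du = 18/(u + 9). Sum: ln|(u + 9)| + 18/(u + 9) + C


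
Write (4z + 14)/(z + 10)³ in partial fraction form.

(4z + 14) = P(z + 10)² + Q(z + 10) + R. At z = -10: R = 4·(-10) + 14 = -26. Coefficients: P = 0, Q = 4
Result: 4/(z + 10)² - 26/(z + 10)³


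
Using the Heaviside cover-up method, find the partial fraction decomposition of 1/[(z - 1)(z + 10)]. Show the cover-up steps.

Cover (z - 1): set z=1, get α = 1/(1 + 10) = 1/11. Cover (z + 10): set z=-10, get β = 1/(-10 - 1) = -1/11.
Result: (1/11)/(z - 1) - (1/11)/(z + 10)


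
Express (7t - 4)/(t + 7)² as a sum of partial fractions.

(7t - 4) = α(t + 7) + β. At t = -7: β = 7·(-7) - 4 = -53. Coeff of t: α = 7
Result: 7/(t + 7) - 53/(t + 7)²


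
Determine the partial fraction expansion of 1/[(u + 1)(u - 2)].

1/(u + 1)(u - 2) = A/(u + 1) + B/(u - 2). A = 1/(-1 - 2) = -1/3, B = 1/(2 + 1) = 1/3
Result: (-1/3)/(u + 1) + (1/3)/(u - 2)


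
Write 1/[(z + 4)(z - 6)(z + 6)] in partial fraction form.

Using cover-up method: α = -1/20, β = 1/120, γ = 1/24
Result: (-1/20)/(z + 4) + (1/120)/(z - 6) + (1/24)/(z + 6)


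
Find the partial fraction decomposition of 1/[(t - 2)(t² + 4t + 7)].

Cover-up at t = 2: A = 1/(2² + 4·2 + 7) = 1/19. Then B = -A = -1/19, C = -A·(4 + 2) = -6/19
Result: (1/19)/(t - 2) - ((1/19)t + 6/19)/(t² + 4t + 7)


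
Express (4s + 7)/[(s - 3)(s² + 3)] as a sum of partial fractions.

At s=3: α = (4·3 + 7)/(3² + 3) = 19/12. β = -α = -19/12, γ = 4 - 3·α = -3/4
Result: (19/12)/(s - 3) - ((19/12)s + 3/4)/(s² + 3)


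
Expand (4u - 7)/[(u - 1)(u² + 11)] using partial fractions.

At u=1: α = (4·1 - 7)/(1² + 11) = -1/4. β = -α = 1/4, γ = 4 - 1·α = 17/4
Result: (-1/4)/(u - 1) + ((1/4)u + 17/4)/(u² + 11)


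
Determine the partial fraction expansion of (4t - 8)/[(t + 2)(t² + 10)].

At t=-2: α = (4·(-2) - 8)/((-2)² + 10) = -8/7. β = -α = 8/7, γ = 4 - (-2)·α = 12/7
Result: (-8/7)/(t + 2) + ((8/7)t + 12/7)/(t² + 10)


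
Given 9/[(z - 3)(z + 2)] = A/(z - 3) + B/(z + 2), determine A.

Cover-up at z = 3: A = 9/(3 + 2) = 9/5


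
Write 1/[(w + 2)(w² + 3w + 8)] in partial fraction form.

Cover-up at w = -2: α = 1/((-2)² + 3·(-2) + 8) = 1/6. Then β = -α = -1/6, γ = -α·(3 - 2) = -1/6
Result: (1/6)/(w + 2) - ((1/6)w + 1/6)/(w² + 3w + 8)


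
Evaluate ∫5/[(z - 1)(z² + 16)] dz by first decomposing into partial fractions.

Cover-up at z=1: P = 5/(1²+16) = 5/17. Coeff matching: Q = -5/17, R = -5/17. Decomposition: (5/17)/(z - 1) - ((5/17)z + 5/17)/(z² + 16). Integrate: linear → ln, quadratic → (1/2)ln + arctan: (5/17) ln|(z - 1)| - (5/34) ln(z² + 16) - (5/68) arctan(z/4) + C


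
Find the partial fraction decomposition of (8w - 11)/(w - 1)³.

(8w - 11) = P(w - 1)² + Q(w - 1) + R. At w = 1: R = 8·1 - 11 = -3. Coefficients: P = 0, Q = 8
Result: 8/(w - 1)² - 3/(w - 1)³


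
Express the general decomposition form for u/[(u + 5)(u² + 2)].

Linear + irreducible quadratic: P/(u + 5) + (Qu + R)/(u² + 2)


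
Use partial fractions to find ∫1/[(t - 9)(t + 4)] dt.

Decompose: 1/[(t - 9)(t + 4)] = (1/13)/(t - 9) - (1/13)/(t + 4). Integrate each term: (1/13) ln|(t - 9)| - (1/13) ln|(t + 4)| + C


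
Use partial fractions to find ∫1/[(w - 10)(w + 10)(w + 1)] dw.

Cover-up: α = 1/220, β = 1/180, γ = -1/99. Decomposition: (1/220)/(w - 10) + (1/180)/(w + 10) - (1/99)/(w + 1). Integrate each term: (1/220) ln|(w - 10)| + (1/180) ln|(w + 10)| - (1/99) ln|(w + 1)| + C


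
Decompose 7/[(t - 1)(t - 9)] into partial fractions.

7/(t - 1)(t - 9) = α/(t - 1) + β/(t - 9). α = 7/(1 - 9) = -7/8, β = 7/(9 - 1) = 7/8
Result: (-7/8)/(t - 1) + (7/8)/(t - 9)


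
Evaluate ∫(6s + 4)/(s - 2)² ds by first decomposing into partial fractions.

Decompose: P = 6, Q = 6·2 + 4 = 16, so (6s + 4)/(s - 2)² = 6/(s - 2) + 16/(s - 2)². Integrate: ∫ P/(s - 2) ds = 6 ln|(s - 2)|; ∫ Q/(s - 2)² ds = -16/(s - 2). Sum: 6 ln|(s - 2)| - 16/(s - 2) + C


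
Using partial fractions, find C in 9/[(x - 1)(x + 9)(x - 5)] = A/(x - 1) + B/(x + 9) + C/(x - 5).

Cover-up at x = 5: C = 9/[(5 - 1)(5 + 9)] = 9/[(4)(14)] = 9/56


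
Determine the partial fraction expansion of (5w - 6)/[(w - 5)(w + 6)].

At w=5: α = (5·5 - 6)/(5 + 6) = 19/11. At w=-6: β = (5·(-6) - 6)/(-6 - 5) = 36/11
Result: (19/11)/(w - 5) + (36/11)/(w + 6)


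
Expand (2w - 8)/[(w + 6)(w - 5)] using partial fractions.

At w=-6: P = (2·(-6) - 8)/(-6 - 5) = 20/11. At w=5: Q = (2·5 - 8)/(5 + 6) = 2/11
Result: (20/11)/(w + 6) + (2/11)/(w - 5)


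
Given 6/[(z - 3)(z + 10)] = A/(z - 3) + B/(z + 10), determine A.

Cover-up at z = 3: A = 6/(3 + 10) = 6/13


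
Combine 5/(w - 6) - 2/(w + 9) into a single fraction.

Common denominator (w - 6)(w + 9). Numerator: 5(w + 9) - 2(w - 6) = (5w + 45) - (2w - 12) = 3w + 57
Result: (3w + 57)/[(w - 6)(w + 9)]


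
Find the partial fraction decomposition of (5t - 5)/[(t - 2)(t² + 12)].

At t=2: A = (5·2 - 5)/(2² + 12) = 5/16. B = -A = -5/16, C = 5 - 2·A = 35/8
Result: (5/16)/(t - 2) - ((5/16)t - 35/8)/(t² + 12)


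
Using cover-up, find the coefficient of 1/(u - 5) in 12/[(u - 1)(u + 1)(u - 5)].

Cover (u - 5), set u=5: 12/[(5 - 1)(5 + 1)] = 1/2


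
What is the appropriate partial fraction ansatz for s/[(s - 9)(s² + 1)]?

Linear + irreducible quadratic: A/(s - 9) + (Bs + C)/(s² + 1)


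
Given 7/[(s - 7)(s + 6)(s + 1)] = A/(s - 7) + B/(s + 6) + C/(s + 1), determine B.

Cover-up at s = -6: B = 7/[(-6 - 7)(-6 + 1)] = 7/[(-13)(-5)] = 7/65


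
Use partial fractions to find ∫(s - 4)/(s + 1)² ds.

Decompose: α = 1, β = 1·(-1) - 4 = -5, so (s - 4)/(s + 1)² = 1/(s + 1) - 5/(s + 1)². Integrate: ∫ α/(s + 1) ds = ln|(s + 1)|; ∫ β/(s + 1)² ds = 5/(s + 1). Sum: ln|(s + 1)| + 5/(s + 1) + C


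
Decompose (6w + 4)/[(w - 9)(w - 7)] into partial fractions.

At w=9: A = (6·9 + 4)/(9 - 7) = 29. At w=7: B = (6·7 + 4)/(7 - 9) = -23
Result: 29/(w - 9) - 23/(w - 7)


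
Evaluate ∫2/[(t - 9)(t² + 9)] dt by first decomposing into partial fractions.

Cover-up at t=9: α = 2/(9²+9) = 1/45. Coeff matching: β = -1/45, γ = -1/5. Decomposition: (1/45)/(t - 9) - ((1/45)t + 1/5)/(t² + 9). Integrate: linear → ln, quadratic → (1/2)ln + arctan: (1/45) ln|(t - 9)| - (1/90) ln(t² + 9) - (1/15) arctan(t/3) + C


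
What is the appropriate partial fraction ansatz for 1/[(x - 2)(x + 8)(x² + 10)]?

Two linear + quadratic: P/(x - 2) + Q/(x + 8) + (Rx + S)/(x² + 10)


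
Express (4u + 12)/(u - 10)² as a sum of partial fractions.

(4u + 12) = A(u - 10) + B. At u = 10: B = 4·10 + 12 = 52. Coeff of u: A = 4
Result: 4/(u - 10) + 52/(u - 10)²


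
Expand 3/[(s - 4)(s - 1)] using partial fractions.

3/(s - 4)(s - 1) = A/(s - 4) + B/(s - 1). A = 3/(4 - 1) = 1, B = 3/(1 - 4) = -1
Result: 1/(s - 4) - 1/(s - 1)


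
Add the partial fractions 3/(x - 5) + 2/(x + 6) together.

Common denominator (x - 5)(x + 6). Numerator: 3(x + 6) + 2(x - 5) = (3x + 18) + (2x - 10) = 5x + 8
Result: (5x + 8)/[(x - 5)(x + 6)]


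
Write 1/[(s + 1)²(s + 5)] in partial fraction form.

Cover-up at s=-5: R = 1/(-5 + 1)² = 1/16. Cover-up at s=-1: Q = 1/(-1 + 5) = 1/4. Comparing s² coeff: P = -R = -1/16
Result: (-1/16)/(s + 1) + (1/4)/(s + 1)² + (1/16)/(s + 5)


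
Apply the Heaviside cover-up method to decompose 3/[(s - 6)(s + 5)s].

Cover (s - 6), s=6: α = 3/[(6 + 5)(6 - 0)] = 1/22. Cover (s + 5), s=-5: β = 3/[(-5 - 6)(-5 - 0)] = 3/55. Cover s, s=0: γ = 3/[(0 - 6)(0 + 5)] = -1/10.
Result: (1/22)/(s - 6) + (3/55)/(s + 5) - (1/10)/s


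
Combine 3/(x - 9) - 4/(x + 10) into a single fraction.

Common denominator (x - 9)(x + 10). Numerator: 3(x + 10) - 4(x - 9) = (3x + 30) - (4x - 36) = -x + 66
Result: (-x + 66)/[(x - 9)(x + 10)]


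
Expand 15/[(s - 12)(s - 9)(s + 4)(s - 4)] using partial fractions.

Using Heaviside cover-up: (5/128)/(s - 12) - (1/13)/(s - 9) - (15/1664)/(s + 4) + (3/64)/(s - 4)


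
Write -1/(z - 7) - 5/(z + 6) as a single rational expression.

Common denominator (z - 7)(z + 6). Numerator: -1(z + 6) - 5(z - 7) = (-z - 6) - (5z - 35) = -6z + 29
Result: (-6z + 29)/[(z - 7)(z + 6)]


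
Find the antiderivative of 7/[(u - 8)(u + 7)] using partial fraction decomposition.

Decompose: 7/[(u - 8)(u + 7)] = (7/15)/(u - 8) - (7/15)/(u + 7). Integrate each term: (7/15) ln|(u - 8)| - (7/15) ln|(u + 7)| + C


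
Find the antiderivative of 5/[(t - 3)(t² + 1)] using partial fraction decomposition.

Cover-up at t=3: A = 5/(3²+1) = 1/2. Coeff matching: B = -1/2, C = -3/2. Decomposition: (1/2)/(t - 3) - ((1/2)t + 3/2)/(t² + 1). Integrate: linear → ln, quadratic → (1/2)ln + arctan: (1/2) ln|(t - 3)| - (1/4) ln(t² + 1) - (3/2) arctan(t) + C


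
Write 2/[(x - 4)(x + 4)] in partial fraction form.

2/(x - 4)(x + 4) = P/(x - 4) + Q/(x + 4). P = 2/(4 + 4) = 1/4, Q = 2/(-4 - 4) = -1/4
Result: (1/4)/(x - 4) - (1/4)/(x + 4)


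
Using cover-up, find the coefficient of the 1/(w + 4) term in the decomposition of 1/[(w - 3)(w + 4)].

Cover (w + 4), set w=-4: 1/((w - 3) at w=-4) = 1/(-7) = -1/7


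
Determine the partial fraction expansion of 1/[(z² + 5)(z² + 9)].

Coefficient matching gives P = R = 0, Q = 1/(9-5) = 1/4, S = -Q = -1/4
Result: (1/4)/(z² + 5) - (1/4)/(z² + 9)


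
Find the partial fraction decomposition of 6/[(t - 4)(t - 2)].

6/(t - 4)(t - 2) = α/(t - 4) + β/(t - 2). α = 6/(4 - 2) = 3, β = 6/(2 - 4) = -3
Result: 3/(t - 4) - 3/(t - 2)


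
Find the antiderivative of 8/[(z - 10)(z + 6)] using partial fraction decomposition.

Decompose: 8/[(z - 10)(z + 6)] = (1/2)/(z - 10) - (1/2)/(z + 6). Integrate each term: (1/2) ln|(z - 10)| - (1/2) ln|(z + 6)| + C


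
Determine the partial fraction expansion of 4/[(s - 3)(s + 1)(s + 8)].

Using cover-up method: A = 1/11, B = -1/7, C = 4/77
Result: (1/11)/(s - 3) - (1/7)/(s + 1) + (4/77)/(s + 8)


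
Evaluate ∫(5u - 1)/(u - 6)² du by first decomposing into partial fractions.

Decompose: α = 5, β = 5·6 - 1 = 29, so (5u - 1)/(u - 6)² = 5/(u - 6) + 29/(u - 6)². Integrate: ∫ α/(u - 6) du = 5 ln|(u - 6)|; ∫ β/(u - 6)² du = -29/(u - 6). Sum: 5 ln|(u - 6)| - 29/(u - 6) + C


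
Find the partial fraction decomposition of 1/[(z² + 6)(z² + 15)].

Coefficient matching gives P = R = 0, Q = 1/(15-6) = 1/9, S = -Q = -1/9
Result: (1/9)/(z² + 6) - (1/9)/(z² + 15)


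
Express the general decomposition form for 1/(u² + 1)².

Repeated quadratic factor: (Pu + Q)/(u² + 1) + (Ru + S)/(u² + 1)²


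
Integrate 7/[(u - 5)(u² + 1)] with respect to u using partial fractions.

Cover-up at u=5: A = 7/(5²+1) = 7/26. Coeff matching: B = -7/26, C = -35/26. Decomposition: (7/26)/(u - 5) - ((7/26)u + 35/26)/(u² + 1). Integrate: linear → ln, quadratic → (1/2)ln + arctan: (7/26) ln|(u - 5)| - (7/52) ln(u² + 1) - (35/26) arctan(u) + C


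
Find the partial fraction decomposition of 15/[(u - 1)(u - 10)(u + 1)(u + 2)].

Using Heaviside cover-up: (-5/18)/(u - 1) + (5/396)/(u - 10) + (15/22)/(u + 1) - (5/12)/(u + 2)
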